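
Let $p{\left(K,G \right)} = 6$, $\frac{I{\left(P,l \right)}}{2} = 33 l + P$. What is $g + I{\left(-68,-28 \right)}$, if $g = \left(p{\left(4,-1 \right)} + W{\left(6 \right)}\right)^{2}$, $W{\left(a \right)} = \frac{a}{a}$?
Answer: $-1935$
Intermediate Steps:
$I{\left(P,l \right)} = 2 P + 66 l$ ($I{\left(P,l \right)} = 2 \left(33 l + P\right) = 2 \left(P + 33 l\right) = 2 P + 66 l$)
$W{\left(a \right)} = 1$
$g = 49$ ($g = \left(6 + 1\right)^{2} = 7^{2} = 49$)
$g + I{\left(-68,-28 \right)} = 49 + \left(2 \left(-68\right) + 66 \left(-28\right)\right) = 49 - 1984 = -1935$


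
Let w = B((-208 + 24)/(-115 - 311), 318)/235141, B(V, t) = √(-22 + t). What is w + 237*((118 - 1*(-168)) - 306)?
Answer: -4740 + 2*√74/235141 ≈ -4740.0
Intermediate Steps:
w = 2*√74/235141 (w = √(-22 + 318)/235141 = √296*(1/235141) = (2*√74)*(1/235141) = 2*√74/235141 ≈ 7.3167e-5)
w + 237*((118 - 1*(-168)) - 306) = 2*√74/235141 + 237*((118 - 1*(-168)) - 306) = 2*√74/235141 + 237*((118 + 168) - 306) = 2*√74/235141 + 237*(286 - 306) = 2*√74/235141 + 237*(-20) = 2*√74/235141 - 4740 = -4740 + 2*√74/235141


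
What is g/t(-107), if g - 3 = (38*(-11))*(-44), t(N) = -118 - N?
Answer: -18395/11 ≈ -1672.3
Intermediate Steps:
g = 18395 (g = 3 + (38*(-11))*(-44) = 3 - 418*(-44) = 3 + 18392 = 18395)
g/t(-107) = 18395/(-118 - 1*(-107)) = 18395/(-118 + 107) = 18395/(-11) = 18395*(-1/11) = -18395/11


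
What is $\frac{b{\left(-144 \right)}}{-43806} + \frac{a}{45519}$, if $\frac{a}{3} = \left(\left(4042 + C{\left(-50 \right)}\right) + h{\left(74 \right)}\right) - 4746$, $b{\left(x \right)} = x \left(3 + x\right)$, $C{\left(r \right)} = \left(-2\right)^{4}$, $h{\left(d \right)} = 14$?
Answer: $- \frac{56266306}{110778073} \approx -0.50792$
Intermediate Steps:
$C{\left(r \right)} = 16$
$a = -2022$ ($a = 3 \left(\left(\left(4042 + 16\right) + 14\right) - 4746\right) = 3 \left(\left(4058 + 14\right) - 4746\right) = 3 \left(4072 - 4746\right) = 3 \left(-674\right) = -2022$)
$\frac{b{\left(-144 \right)}}{-43806} + \frac{a}{45519} = \frac{\left(-144\right) \left(3 - 144\right)}{-43806} - \frac{2022}{45519} = \left(-144\right) \left(-141\right) \left(- \frac{1}{43806}\right) - \frac{674}{15173} = 20304 \left(- \frac{1}{43806}\right) - \frac{674}{15173} = - \frac{3384}{7301} - \frac{674}{15173} = - \frac{56266306}{110778073}$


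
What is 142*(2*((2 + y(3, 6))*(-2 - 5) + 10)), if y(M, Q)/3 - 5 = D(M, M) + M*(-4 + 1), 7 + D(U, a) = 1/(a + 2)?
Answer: 316376/5 ≈ 63275.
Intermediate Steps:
D(U, a) = -7 + 1/(2 + a) (D(U, a) = -7 + 1/(a + 2) = -7 + 1/(2 + a))
y(M, Q) = 15 - 9*M + 3*(-13 - 7*M)/(2 + M) (y(M, Q) = 15 + 3*((-13 - 7*M)/(2 + M) + M*(-4 + 1)) = 15 + 3*((-13 - 7*M)/(2 + M) + M*(-3)) = 15 + 3*((-13 - 7*M)/(2 + M) - 3*M) = 15 + 3*(-3*M + (-13 - 7*M)/(2 + M)) = 15 + (-9*M + 3*(-13 - 7*M)/(2 + M)) = 15 - 9*M + 3*(-13 - 7*M)/(2 + M))
142*(2*((2 + y(3, 6))*(-2 - 5) + 10)) = 142*(2*((2 + 3*(-3 - 8*3 - 3*3²)/(2 + 3))*(-2 - 5) + 10)) = 142*(2*((2 + 3*(-3 - 24 - 3*9)/5)*(-7) + 10)) = 142*(2*((2 + 3*(⅕)*(-3 - 24 - 27))*(-7) + 10)) = 142*(2*((2 + 3*(⅕)*(-54))*(-7) + 10)) = 142*(2*((2 - 162/5)*(-7) + 10)) = 142*(2*(-152/5*(-7) + 10)) = 142*(2*(1064/5 + 10)) = 142*(2*(1114/5)) = 142*(2228/5) = 316376/5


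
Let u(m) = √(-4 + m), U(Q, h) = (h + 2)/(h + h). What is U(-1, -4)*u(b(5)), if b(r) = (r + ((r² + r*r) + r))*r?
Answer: √74/2 ≈ 4.3012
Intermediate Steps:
U(Q, h) = (2 + h)/(2*h) (U(Q, h) = (2 + h)/((2*h)) = (2 + h)*(1/(2*h)) = (2 + h)/(2*h))
b(r) = r*(2*r + 2*r²) (b(r) = (r + ((r² + r²) + r))*r = (r + (2*r² + r))*r = (r + (r + 2*r²))*r = (2*r + 2*r²)*r = r*(2*r + 2*r²))
U(-1, -4)*u(b(5)) = ((½)*(2 - 4)/(-4))*√(-4 + 2*5²*(1 + 5)) = ((½)*(-¼)*(-2))*√(-4 + 2*25*6) = √(-4 + 300)/4 = √296/4 = (2*√74)/4 = √74/2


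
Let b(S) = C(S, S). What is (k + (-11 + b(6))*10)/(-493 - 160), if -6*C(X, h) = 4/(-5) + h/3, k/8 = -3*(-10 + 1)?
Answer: -104/653 ≈ -0.15927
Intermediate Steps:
k = 216 (k = 8*(-3*(-10 + 1)) = 8*(-3*(-9)) = 8*27 = 216)
C(X, h) = 2/15 - h/18 (C(X, h) = -(4/(-5) + h/3)/6 = -(4*(-1/5) + h*(1/3))/6 = -(-4/5 + h/3)/6 = 2/15 - h/18)
b(S) = 2/15 - S/18
(k + (-11 + b(6))*10)/(-493 - 160) = (216 + (-11 + (2/15 - 1/18*6))*10)/(-493 - 160) = (216 + (-11 + (2/15 - 1/3))*10)/(-653) = (216 + (-11 - 1/5)*10)*(-1/653) = (216 - 56/5*10)*(-1/653) = (216 - 112)*(-1/653) = 104*(-1/653) = -104/653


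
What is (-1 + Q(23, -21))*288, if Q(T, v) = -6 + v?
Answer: -8064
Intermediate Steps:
(-1 + Q(23, -21))*288 = (-1 + (-6 - 21))*288 = (-1 - 27)*288 = -28*288 = -8064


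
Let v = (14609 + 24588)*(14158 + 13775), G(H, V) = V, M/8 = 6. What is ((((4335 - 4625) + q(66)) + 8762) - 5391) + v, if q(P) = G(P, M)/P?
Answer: 12043821710/11 ≈ 1.0949e+9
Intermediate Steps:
M = 48 (M = 8*6 = 48)
q(P) = 48/P
v = 1094889801 (v = 39197*27933 = 1094889801)
((((4335 - 4625) + q(66)) + 8762) - 5391) + v = ((((4335 - 4625) + 48/66) + 8762) - 5391) + 1094889801 = (((-290 + 48*(1/66)) + 8762) - 5391) + 1094889801 = (((-290 + 8/11) + 8762) - 5391) + 1094889801 = ((-3182/11 + 8762) - 5391) + 1094889801 = (93200/11 - 5391) + 1094889801 = 33899/11 + 1094889801 = 12043821710/11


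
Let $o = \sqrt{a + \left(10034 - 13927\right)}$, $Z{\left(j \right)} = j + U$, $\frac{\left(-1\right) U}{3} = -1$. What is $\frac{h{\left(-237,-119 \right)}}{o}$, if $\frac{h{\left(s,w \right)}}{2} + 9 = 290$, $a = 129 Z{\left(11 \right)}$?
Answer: $- \frac{562 i \sqrt{2087}}{2087} \approx - 12.302 i$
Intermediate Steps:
$U = 3$ ($U = \left(-3\right) \left(-1\right) = 3$)
$Z{\left(j \right)} = 3 + j$ ($Z{\left(j \right)} = j + 3 = 3 + j$)
$a = 1806$ ($a = 129 \left(3 + 11\right) = 129 \cdot 14 = 1806$)
$h{\left(s,w \right)} = 562$ ($h{\left(s,w \right)} = -18 + 2 \cdot 290 = -18 + 580 = 562$)
$o = i \sqrt{2087}$ ($o = \sqrt{1806 + \left(10034 - 13927\right)} = \sqrt{1806 - 3893} = \sqrt{-2087} = i \sqrt{2087} \approx 45.684 i$)
$\frac{h{\left(-237,-119 \right)}}{o} = \frac{562}{i \sqrt{2087}} = 562 \left(- \frac{i \sqrt{2087}}{2087}\right) = - \frac{562 i \sqrt{2087}}{2087}$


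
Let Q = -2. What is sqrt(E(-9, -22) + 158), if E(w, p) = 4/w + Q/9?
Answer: 2*sqrt(354)/3 ≈ 12.543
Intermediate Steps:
E(w, p) = -2/9 + 4/w (E(w, p) = 4/w - 2/9 = -2/9 + 4/w)
sqrt(E(-9, -22) + 158) = sqrt((-2/9 + 4/(-9)) + 158) = sqrt((-2/9 + 4*(-1/9)) + 158) = sqrt((-2/9 - 4/9) + 158) = sqrt(-2/3 + 158) = sqrt(472/3) = 2*sqrt(354)/3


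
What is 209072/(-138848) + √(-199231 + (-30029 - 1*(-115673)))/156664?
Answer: -13067/8678 + I*√113587/156664 ≈ -1.5058 + 0.0021513*I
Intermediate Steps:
209072/(-138848) + √(-199231 + (-30029 - 1*(-115673)))/156664 = 209072*(-1/138848) + √(-199231 + (-30029 + 115673))*(1/156664) = -13067/8678 + √(-199231 + 85644)*(1/156664) = -13067/8678 + √(-113587)*(1/156664) = -13067/8678 + (I*√113587)*(1/156664) = -13067/8678 + I*√113587/156664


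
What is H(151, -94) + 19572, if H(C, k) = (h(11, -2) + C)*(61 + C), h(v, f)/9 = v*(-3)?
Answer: -11380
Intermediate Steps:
h(v, f) = -27*v (h(v, f) = 9*(v*(-3)) = 9*(-3*v) = -27*v)
H(C, k) = (-297 + C)*(61 + C) (H(C, k) = (-27*11 + C)*(61 + C) = (-297 + C)*(61 + C))
H(151, -94) + 19572 = (-18117 + 151² - 236*151) + 19572 = (-18117 + 22801 - 35636) + 19572 = -30952 + 19572 = -11380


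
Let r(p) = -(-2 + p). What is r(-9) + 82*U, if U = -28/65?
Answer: -1581/65 ≈ -24.323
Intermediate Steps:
r(p) = 2 - p
U = -28/65 (U = -28*1/65 = -28/65 ≈ -0.43077)
r(-9) + 82*U = (2 - 1*(-9)) + 82*(-28/65) = (2 + 9) - 2296/65 = 11 - 2296/65 = -1581/65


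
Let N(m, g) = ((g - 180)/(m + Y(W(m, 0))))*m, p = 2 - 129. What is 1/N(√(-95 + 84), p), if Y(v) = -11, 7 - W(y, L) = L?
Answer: -1/307 - I*√11/307 ≈ -0.0032573 - 0.010803*I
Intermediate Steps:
W(y, L) = 7 - L
p = -127
N(m, g) = m*(-180 + g)/(-11 + m) (N(m, g) = ((g - 180)/(m - 11))*m = ((-180 + g)/(-11 + m))*m = m*(-180 + g)/(-11 + m))
1/N(√(-95 + 84), p) = 1/(√(-95 + 84)*(-180 - 127)/(-11 + √(-95 + 84))) = 1/(√(-11)*(-307)/(-11 + √(-11))) = 1/((I*√11)*(-307)/(-11 + I*√11)) = 1/(-307*I*√11/(-11 + I*√11)) = I*√11*(-11 + I*√11)/3377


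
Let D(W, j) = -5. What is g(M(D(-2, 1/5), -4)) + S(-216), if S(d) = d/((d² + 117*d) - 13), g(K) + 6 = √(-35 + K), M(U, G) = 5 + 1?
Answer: -128442/21371 + I*√29 ≈ -6.0101 + 5.3852*I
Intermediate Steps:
M(U, G) = 6
g(K) = -6 + √(-35 + K)
S(d) = d/(-13 + d² + 117*d)
g(M(D(-2, 1/5), -4)) + S(-216) = (-6 + √(-35 + 6)) - 216/(-13 + (-216)² + 117*(-216)) = (-6 + √(-29)) - 216/(-13 + 46656 - 25272) = (-6 + I*√29) - 216/21371 = -128442/21371 + I*√29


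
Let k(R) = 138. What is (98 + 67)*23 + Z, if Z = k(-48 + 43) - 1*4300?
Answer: -367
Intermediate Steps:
Z = -4162 (Z = 138 - 1*4300 = 138 - 4300 = -4162)
(98 + 67)*23 + Z = (98 + 67)*23 - 4162 = 165*23 - 4162 = 3795 - 4162 = -367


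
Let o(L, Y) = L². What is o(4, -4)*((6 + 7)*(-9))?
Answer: -1872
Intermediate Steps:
o(4, -4)*((6 + 7)*(-9)) = 4²*((6 + 7)*(-9)) = 16*(13*(-9)) = 16*(-117) = -1872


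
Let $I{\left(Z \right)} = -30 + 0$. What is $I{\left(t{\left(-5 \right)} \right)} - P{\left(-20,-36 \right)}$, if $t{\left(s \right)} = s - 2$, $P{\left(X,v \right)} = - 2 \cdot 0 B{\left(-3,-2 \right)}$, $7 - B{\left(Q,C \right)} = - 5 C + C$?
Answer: $-30$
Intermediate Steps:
$B{\left(Q,C \right)} = 7 + 4 C$ ($B{\left(Q,C \right)} = 7 - \left(- 5 C + C\right) = 7 - - 4 C = 7 + 4 C$)
$P{\left(X,v \right)} = 0$ ($P{\left(X,v \right)} = - 2 \cdot 0 \left(7 + 4 \left(-2\right)\right) = - 2 \cdot 0 \left(7 - 8\right) = - 2 \cdot 0 \left(-1\right) = \left(-2\right) 0 = 0$)
$t{\left(s \right)} = -2 + s$
$I{\left(Z \right)} = -30$
$I{\left(t{\left(-5 \right)} \right)} - P{\left(-20,-36 \right)} = -30 - 0 = -30 + 0 = -30$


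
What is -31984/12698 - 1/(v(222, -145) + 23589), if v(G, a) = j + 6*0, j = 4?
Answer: -377305605/149791957 ≈ -2.5189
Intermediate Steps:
v(G, a) = 4 (v(G, a) = 4 + 6*0 = 4 + 0 = 4)
-31984/12698 - 1/(v(222, -145) + 23589) = -31984/12698 - 1/(4 + 23589) = -31984*1/12698 - 1/23593 = -15992/6349 - 1*1/23593 = -15992/6349 - 1/23593 = -377305605/149791957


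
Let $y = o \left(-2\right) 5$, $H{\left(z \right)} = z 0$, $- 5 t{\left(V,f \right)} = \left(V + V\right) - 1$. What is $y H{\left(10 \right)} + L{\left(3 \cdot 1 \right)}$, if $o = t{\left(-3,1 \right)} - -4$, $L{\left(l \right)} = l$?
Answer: $3$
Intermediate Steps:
$t{\left(V,f \right)} = \frac{1}{5} - \frac{2 V}{5}$ ($t{\left(V,f \right)} = - \frac{\left(V + V\right) - 1}{5} = - \frac{2 V - 1}{5} = - \frac{-1 + 2 V}{5} = \frac{1}{5} - \frac{2 V}{5}$)
$H{\left(z \right)} = 0$
$o = \frac{27}{5}$ ($o = \left(\frac{1}{5} - - \frac{6}{5}\right) - -4 = \left(\frac{1}{5} + \frac{6}{5}\right) + 4 = \frac{7}{5} + 4 = \frac{27}{5} \approx 5.4$)
$y = -54$ ($y = \frac{27}{5} \left(-2\right) 5 = \left(- \frac{54}{5}\right) 5 = -54$)
$y H{\left(10 \right)} + L{\left(3 \cdot 1 \right)} = \left(-54\right) 0 + 3 \cdot 1 = 0 + 3 = 3$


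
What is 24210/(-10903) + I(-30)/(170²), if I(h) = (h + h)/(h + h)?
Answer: -699658097/315096700 ≈ -2.2205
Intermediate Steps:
I(h) = 1 (I(h) = (2*h)/((2*h)) = (2*h)*(1/(2*h)) = 1)
24210/(-10903) + I(-30)/(170²) = 24210/(-10903) + 1/170² = 24210*(-1/10903) + 1/28900 = -24210/10903 + 1*(1/28900) = -24210/10903 + 1/28900 = -699658097/315096700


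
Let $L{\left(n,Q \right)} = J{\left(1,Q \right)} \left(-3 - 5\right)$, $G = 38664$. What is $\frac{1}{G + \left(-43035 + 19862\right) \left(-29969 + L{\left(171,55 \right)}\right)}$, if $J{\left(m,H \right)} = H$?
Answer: $\frac{1}{704706421} \approx 1.419 \cdot 10^{-9}$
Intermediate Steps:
$L{\left(n,Q \right)} = - 8 Q$ ($L{\left(n,Q \right)} = Q \left(-3 - 5\right) = Q \left(-8\right) = - 8 Q$)
$\frac{1}{G + \left(-43035 + 19862\right) \left(-29969 + L{\left(171,55 \right)}\right)} = \frac{1}{38664 + \left(-43035 + 19862\right) \left(-29969 - 440\right)} = \frac{1}{38664 - 23173 \left(-29969 - 440\right)} = \frac{1}{38664 - -704667757} = \frac{1}{38664 + 704667757} = \frac{1}{704706421}$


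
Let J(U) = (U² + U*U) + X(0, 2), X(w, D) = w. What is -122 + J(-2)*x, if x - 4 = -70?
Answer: -650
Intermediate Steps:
x = -66 (x = 4 - 70 = -66)
J(U) = 2*U² (J(U) = (U² + U*U) + 0 = (U² + U²) + 0 = 2*U² + 0 = 2*U²)
-122 + J(-2)*x = -122 + (2*(-2)²)*(-66) = -122 + (2*4)*(-66) = -122 + 8*(-66) = -122 - 528 = -650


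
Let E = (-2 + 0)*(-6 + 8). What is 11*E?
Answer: -44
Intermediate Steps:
E = -4 (E = -2*2 = -4)
11*E = 11*(-4) = -44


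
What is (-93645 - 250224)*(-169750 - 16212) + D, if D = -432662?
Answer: 63946134316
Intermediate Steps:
(-93645 - 250224)*(-169750 - 16212) + D = (-93645 - 250224)*(-169750 - 16212) - 432662 = -343869*(-185962) - 432662 = 63946566978 - 432662 = 63946134316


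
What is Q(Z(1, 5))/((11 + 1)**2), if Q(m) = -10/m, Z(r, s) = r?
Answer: -5/72 ≈ -0.069444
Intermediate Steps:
Q(Z(1, 5))/((11 + 1)**2) = (-10/1)/((11 + 1)**2) = (-10*1)/(12**2) = -10/144 = -10*1/144 = -5/72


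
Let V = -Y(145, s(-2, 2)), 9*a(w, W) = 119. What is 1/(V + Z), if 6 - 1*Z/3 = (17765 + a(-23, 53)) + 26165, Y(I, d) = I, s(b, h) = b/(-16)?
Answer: -3/395870 ≈ -7.5782e-6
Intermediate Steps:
s(b, h) = -b/16 (s(b, h) = b*(-1/16) = -b/16)
a(w, W) = 119/9 (a(w, W) = (⅑)*119 = 119/9)
V = -145 (V = -1*145 = -145)
Z = -395435/3 (Z = 18 - 3*((17765 + 119/9) + 26165) = 18 - 3*(160004/9 + 26165) = 18 - 3*395489/9 = 18 - 395489/3 = -395435/3 ≈ -1.3181e+5)
1/(V + Z) = 1/(-145 - 395435/3) = 1/(-395870/3) = -3/395870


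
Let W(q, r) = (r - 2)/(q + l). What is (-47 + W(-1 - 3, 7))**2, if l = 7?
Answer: 18496/9 ≈ 2055.1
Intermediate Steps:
W(q, r) = (-2 + r)/(7 + q) (W(q, r) = (r - 2)/(q + 7) = (-2 + r)/(7 + q))
(-47 + W(-1 - 3, 7))**2 = (-47 + (-2 + 7)/(7 + (-1 - 3)))**2 = (-47 + 5/(7 - 4))**2 = (-47 + 5/3)**2 = (-136/3)**2 = 18496/9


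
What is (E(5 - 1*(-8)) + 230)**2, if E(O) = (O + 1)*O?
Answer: 169744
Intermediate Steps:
E(O) = O*(1 + O) (E(O) = (1 + O)*O = O*(1 + O))
(E(5 - 1*(-8)) + 230)**2 = ((5 - 1*(-8))*(1 + (5 - 1*(-8))) + 230)**2 = ((5 + 8)*(1 + (5 + 8)) + 230)**2 = (13*(1 + 13) + 230)**2 = (13*14 + 230)**2 = (182 + 230)**2 = 412**2 = 169744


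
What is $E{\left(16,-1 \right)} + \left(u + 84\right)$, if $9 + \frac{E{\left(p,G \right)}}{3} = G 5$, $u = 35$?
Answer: $77$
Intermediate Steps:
$E{\left(p,G \right)} = -27 + 15 G$ ($E{\left(p,G \right)} = -27 + 3 G 5 = -27 + 3 \cdot 5 G = -27 + 15 G$)
$E{\left(16,-1 \right)} + \left(u + 84\right) = \left(-27 + 15 \left(-1\right)\right) + \left(35 + 84\right) = \left(-27 - 15\right) + 119 = -42 + 119 = 77$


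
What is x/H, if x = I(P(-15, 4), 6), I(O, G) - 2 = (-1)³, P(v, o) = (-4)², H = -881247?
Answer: -1/881247 ≈ -1.1348e-6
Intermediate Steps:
P(v, o) = 16
I(O, G) = 1 (I(O, G) = 2 + (-1)³ = 2 - 1 = 1)
x = 1
x/H = 1/(-881247) = 1*(-1/881247) = -1/881247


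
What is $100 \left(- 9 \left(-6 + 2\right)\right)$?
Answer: $3600$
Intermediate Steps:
$100 \left(- 9 \left(-6 + 2\right)\right) = 100 \left(\left(-9\right) \left(-4\right)\right) = 100 \cdot 36 = 3600$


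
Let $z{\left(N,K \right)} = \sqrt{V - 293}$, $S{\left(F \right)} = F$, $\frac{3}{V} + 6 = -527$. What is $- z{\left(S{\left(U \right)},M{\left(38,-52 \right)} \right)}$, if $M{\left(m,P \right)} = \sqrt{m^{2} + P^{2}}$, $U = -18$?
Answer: $- \frac{2 i \sqrt{20809919}}{533} \approx - 17.117 i$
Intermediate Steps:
$V = - \frac{3}{533}$ ($V = \frac{3}{-6 - 527} = \frac{3}{-533} = 3 \left(- \frac{1}{533}\right) = - \frac{3}{533} \approx -0.0056285$)
$M{\left(m,P \right)} = \sqrt{P^{2} + m^{2}}$
$z{\left(N,K \right)} = \frac{2 i \sqrt{20809919}}{533}$ ($z{\left(N,K \right)} = \sqrt{- \frac{3}{533} - 293} = \sqrt{- \frac{156172}{533}} = \frac{2 i \sqrt{20809919}}{533}$)
$- z{\left(S{\left(U \right)},M{\left(38,-52 \right)} \right)} = - \frac{2 i \sqrt{20809919}}{533}$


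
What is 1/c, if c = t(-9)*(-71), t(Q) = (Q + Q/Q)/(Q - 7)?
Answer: -2/71 ≈ -0.028169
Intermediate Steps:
t(Q) = (1 + Q)/(-7 + Q) (t(Q) = (Q + 1)/(-7 + Q) = (1 + Q)/(-7 + Q))
c = -71/2 (c = ((1 - 9)/(-7 - 9))*(-71) = (-8/(-16))*(-71) = -1/16*(-8)*(-71) = (½)*(-71) = -71/2 ≈ -35.500)
1/c = 1/(-71/2) = -2/71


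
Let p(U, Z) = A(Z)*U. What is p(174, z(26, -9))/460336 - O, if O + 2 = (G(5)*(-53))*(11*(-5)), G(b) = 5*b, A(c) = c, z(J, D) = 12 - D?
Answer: -16773030837/230168 ≈ -72873.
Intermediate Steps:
O = 72873 (O = -2 + ((5*5)*(-53))*(11*(-5)) = -2 + (25*(-53))*(-55) = -2 - 1325*(-55) = -2 + 72875 = 72873)
p(U, Z) = U*Z (p(U, Z) = Z*U = U*Z)
p(174, z(26, -9))/460336 - O = (174*(12 - 1*(-9)))/460336 - 1*72873 = (174*(12 + 9))*(1/460336) - 72873 = (174*21)*(1/460336) - 72873 = 3654*(1/460336) - 72873 = 1827/230168 - 72873 = -16773030837/230168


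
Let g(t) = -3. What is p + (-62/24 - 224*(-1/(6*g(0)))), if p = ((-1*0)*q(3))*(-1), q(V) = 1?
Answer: -541/36 ≈ -15.028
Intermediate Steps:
p = 0 (p = (-1*0*1)*(-1) = (0*1)*(-1) = 0*(-1) = 0)
p + (-62/24 - 224*(-1/(6*g(0)))) = 0 + (-62/24 - 224/(-(-3)*(-2)*(-3))) = 0 + (-62*1/24 - 224/(-3*2*(-3))) = 0 + (-31/12 - 224/((-6*(-3)))) = 0 + (-31/12 - 224/18) = 0 + (-31/12 - 224*1/18) = 0 + (-31/12 - 112/9) = 0 - 541/36 = -541/36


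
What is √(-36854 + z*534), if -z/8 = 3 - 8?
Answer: I*√15494 ≈ 124.47*I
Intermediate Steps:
z = 40 (z = -8*(3 - 8) = -8*(-5) = 40)
√(-36854 + z*534) = √(-36854 + 40*534) = √(-36854 + 21360) = √(-15494) = I*√15494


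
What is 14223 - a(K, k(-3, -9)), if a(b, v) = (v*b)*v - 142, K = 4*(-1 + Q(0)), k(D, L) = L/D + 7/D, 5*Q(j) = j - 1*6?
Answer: 646601/45 ≈ 14369.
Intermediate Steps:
Q(j) = -6/5 + j/5 (Q(j) = (j - 1*6)/5 = (j - 6)/5 = (-6 + j)/5 = -6/5 + j/5)
k(D, L) = 7/D + L/D
K = -44/5 (K = 4*(-1 + (-6/5 + (⅕)*0)) = 4*(-1 + (-6/5 + 0)) = 4*(-1 - 6/5) = 4*(-11/5) = -44/5 ≈ -8.8000)
a(b, v) = -142 + b*v² (a(b, v) = (b*v)*v - 142 = b*v² - 142 = -142 + b*v²)
14223 - a(K, k(-3, -9)) = 14223 - (-142 - 44*(7 - 9)²/9/5) = 14223 - (-142 - 44*(-⅓*(-2))²/5) = 14223 - (-142 - 44*(⅔)²/5) = 14223 - (-142 - 44/5*4/9) = 14223 - (-142 - 176/45) = 14223 - 1*(-6566/45) = 14223 + 6566/45 = 646601/45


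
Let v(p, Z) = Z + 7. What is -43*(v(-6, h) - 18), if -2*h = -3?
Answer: 817/2 ≈ 408.50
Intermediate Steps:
h = 3/2 (h = -½*(-3) = 3/2 ≈ 1.5000)
v(p, Z) = 7 + Z
-43*(v(-6, h) - 18) = -43*((7 + 3/2) - 18) = -43*(17/2 - 18) = -43*(-19/2) = 817/2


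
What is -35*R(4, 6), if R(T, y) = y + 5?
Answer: -385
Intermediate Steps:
R(T, y) = 5 + y
-35*R(4, 6) = -35*(5 + 6) = -35*11 = -385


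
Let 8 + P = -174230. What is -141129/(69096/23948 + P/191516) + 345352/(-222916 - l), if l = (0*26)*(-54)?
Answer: -4509114435558047768/63115446437231 ≈ -71442.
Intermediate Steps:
P = -174238 (P = -8 - 174230 = -174238)
l = 0 (l = 0*(-54) = 0)
-141129/(69096/23948 + P/191516) + 345352/(-222916 - l) = -141129/(69096/23948 - 174238/191516) + 345352/(-222916 - 1*0) = -141129/(69096*(1/23948) - 174238*1/191516) + 345352/(-222916 + 0) = -141129/(17274/5987 - 87119/95758) + 345352/(-222916) = -141129/1132542239/573303146 + 345352*(-1/222916) = -141129*573303146/1132542239 - 86338/55729 = -80909699691834/1132542239 - 86338/55729 = -4509114435558047768/63115446437231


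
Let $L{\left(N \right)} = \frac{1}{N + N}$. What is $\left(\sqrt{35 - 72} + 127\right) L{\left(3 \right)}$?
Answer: $\frac{127}{6} + \frac{i \sqrt{37}}{6} \approx 21.167 + 1.0138 i$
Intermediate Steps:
$L{\left(N \right)} = \frac{1}{2 N}$
$\left(\sqrt{35 - 72} + 127\right) L{\left(3 \right)} = \left(\sqrt{35 - 72} + 127\right) \frac{1}{2 \cdot 3} = \left(\sqrt{-37} + 127\right) \frac{1}{2} \cdot \frac{1}{3} = \left(i \sqrt{37} + 127\right) \frac{1}{6} = \left(127 + i \sqrt{37}\right) \frac{1}{6} = \frac{127}{6} + \frac{i \sqrt{37}}{6}$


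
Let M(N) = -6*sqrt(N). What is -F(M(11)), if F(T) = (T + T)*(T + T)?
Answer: -1584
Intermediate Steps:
F(T) = 4*T**2 (F(T) = (2*T)*(2*T) = 4*T**2)
-F(M(11)) = -4*(-6*sqrt(11))**2 = -4*396 = -1*1584 = -1584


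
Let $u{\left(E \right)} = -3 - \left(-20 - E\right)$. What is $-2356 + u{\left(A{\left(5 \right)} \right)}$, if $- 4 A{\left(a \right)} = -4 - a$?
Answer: $- \frac{9347}{4} \approx -2336.8$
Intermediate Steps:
$A{\left(a \right)} = 1 + \frac{a}{4}$ ($A{\left(a \right)} = - \frac{-4 - a}{4} = 1 + \frac{a}{4}$)
$u{\left(E \right)} = 17 + E$ ($u{\left(E \right)} = -3 + \left(20 + E\right) = 17 + E$)
$-2356 + u{\left(A{\left(5 \right)} \right)} = -2356 + \left(17 + \left(1 + \frac{1}{4} \cdot 5\right)\right) = -2356 + \left(17 + \left(1 + \frac{5}{4}\right)\right) = -2356 + \left(17 + \frac{9}{4}\right) = -2356 + \frac{77}{4} = - \frac{9347}{4}$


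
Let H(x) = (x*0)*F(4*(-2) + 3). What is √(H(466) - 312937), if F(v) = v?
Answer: I*√312937 ≈ 559.41*I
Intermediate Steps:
H(x) = 0 (H(x) = (x*0)*(4*(-2) + 3) = 0*(-8 + 3) = 0*(-5) = 0)
√(H(466) - 312937) = √(0 - 312937) = √(-312937) = I*√312937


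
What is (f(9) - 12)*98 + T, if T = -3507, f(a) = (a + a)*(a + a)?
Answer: 27069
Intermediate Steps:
f(a) = 4*a**2 (f(a) = (2*a)*(2*a) = 4*a**2)
(f(9) - 12)*98 + T = (4*9**2 - 12)*98 - 3507 = (4*81 - 12)*98 - 3507 = (324 - 12)*98 - 3507 = 312*98 - 3507 = 30576 - 3507 = 27069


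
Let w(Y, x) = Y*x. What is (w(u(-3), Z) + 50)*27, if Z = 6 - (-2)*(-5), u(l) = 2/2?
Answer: 1242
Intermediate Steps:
u(l) = 1 (u(l) = 2*(½) = 1)
Z = -4 (Z = 6 - 1*10 = 6 - 10 = -4)
(w(u(-3), Z) + 50)*27 = (1*(-4) + 50)*27 = (-4 + 50)*27 = 46*27 = 1242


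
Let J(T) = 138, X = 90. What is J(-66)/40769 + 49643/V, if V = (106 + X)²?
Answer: 2029196875/1566181904 ≈ 1.2956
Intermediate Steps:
V = 38416 (V = (106 + 90)² = 196² = 38416)
J(-66)/40769 + 49643/V = 138/40769 + 49643/38416 = 2029196875/1566181904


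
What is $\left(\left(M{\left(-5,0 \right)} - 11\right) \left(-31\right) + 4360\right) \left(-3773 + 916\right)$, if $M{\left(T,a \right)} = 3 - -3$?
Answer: $-12899355$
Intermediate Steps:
$M{\left(T,a \right)} = 6$ ($M{\left(T,a \right)} = 3 + 3 = 6$)
$\left(\left(M{\left(-5,0 \right)} - 11\right) \left(-31\right) + 4360\right) \left(-3773 + 916\right) = \left(\left(6 - 11\right) \left(-31\right) + 4360\right) \left(-3773 + 916\right) = \left(\left(-5\right) \left(-31\right) + 4360\right) \left(-2857\right) = \left(155 + 4360\right) \left(-2857\right) = 4515 \left(-2857\right) = -12899355$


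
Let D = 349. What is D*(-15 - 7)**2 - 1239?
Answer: 167677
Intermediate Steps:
D*(-15 - 7)**2 - 1239 = 349*(-15 - 7)**2 - 1239 = 349*(-22)**2 - 1239 = 349*484 - 1239 = 168916 - 1239 = 167677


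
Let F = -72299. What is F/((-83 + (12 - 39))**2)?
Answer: -72299/12100 ≈ -5.9751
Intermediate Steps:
F/((-83 + (12 - 39))**2) = -72299/(-83 + (12 - 39))**2 = -72299/(-83 - 27)**2 = -72299/((-110)**2) = -72299/12100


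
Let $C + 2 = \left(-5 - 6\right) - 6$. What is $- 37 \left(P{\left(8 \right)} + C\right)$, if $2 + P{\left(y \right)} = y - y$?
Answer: $777$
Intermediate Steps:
$P{\left(y \right)} = -2$ ($P{\left(y \right)} = -2 + \left(y - y\right) = -2 + 0 = -2$)
$C = -19$ ($C = -2 - 17 = -19$)
$- 37 \left(P{\left(8 \right)} + C\right) = - 37 \left(-2 - 19\right) = \left(-37\right) \left(-21\right) = 777$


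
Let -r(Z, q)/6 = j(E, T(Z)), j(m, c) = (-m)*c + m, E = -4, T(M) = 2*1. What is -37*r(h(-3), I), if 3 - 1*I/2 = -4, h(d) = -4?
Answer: 888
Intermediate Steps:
T(M) = 2
I = 14 (I = 6 - 2*(-4) = 6 + 8 = 14)
j(m, c) = m - c*m (j(m, c) = -c*m + m = m - c*m)
r(Z, q) = -24 (r(Z, q) = -(-24)*(1 - 1*2) = -(-24)*(1 - 2) = -(-24)*(-1) = -6*4 = -24)
-37*r(h(-3), I) = -37*(-24) = 888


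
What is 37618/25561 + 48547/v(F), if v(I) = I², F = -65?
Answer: 1399845917/107995225 ≈ 12.962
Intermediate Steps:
37618/25561 + 48547/v(F) = 37618/25561 + 48547/((-65)²) = 37618*(1/25561) + 48547/4225 = 37618/25561 + 48547*(1/4225) = 37618/25561 + 48547/4225 = 1399845917/107995225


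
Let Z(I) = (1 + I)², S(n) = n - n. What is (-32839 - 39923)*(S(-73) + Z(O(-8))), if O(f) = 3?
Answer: -1164192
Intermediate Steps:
S(n) = 0
(-32839 - 39923)*(S(-73) + Z(O(-8))) = (-32839 - 39923)*(0 + (1 + 3)²) = -72762*(0 + 4²) = -72762*(0 + 16) = -72762*16 = -1164192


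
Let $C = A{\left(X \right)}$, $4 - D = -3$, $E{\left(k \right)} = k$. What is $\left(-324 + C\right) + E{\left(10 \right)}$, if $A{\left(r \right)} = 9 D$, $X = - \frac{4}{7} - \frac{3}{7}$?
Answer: $-251$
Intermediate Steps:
$D = 7$ ($D = 4 - -3 = 4 + 3 = 7$)
$X = -1$ ($X = \left(-4\right) \frac{1}{7} - \frac{3}{7} = - \frac{4}{7} - \frac{3}{7} = -1$)
$A{\left(r \right)} = 63$ ($A{\left(r \right)} = 9 \cdot 7 = 63$)
$C = 63$
$\left(-324 + C\right) + E{\left(10 \right)} = \left(-324 + 63\right) + 10 = -261 + 10 = -251$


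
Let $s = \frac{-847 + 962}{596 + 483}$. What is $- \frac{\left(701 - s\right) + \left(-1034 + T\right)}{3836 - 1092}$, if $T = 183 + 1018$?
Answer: $- \frac{936457}{2960776} \approx -0.31629$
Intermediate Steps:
$s = \frac{115}{1079} \approx 0.10658$
$T = 1201$
$- \frac{\left(701 - s\right) + \left(-1034 + T\right)}{3836 - 1092} = - \frac{\left(701 - \frac{115}{1079}\right) + \left(-1034 + 1201\right)}{3836 - 1092} = - \frac{\left(701 - \frac{115}{1079}\right) + 167}{2744} = - \frac{\frac{756264}{1079} + 167}{2744} = - \frac{936457}{1079 \cdot 2744} = \left(-1\right) \frac{936457}{2960776} = - \frac{936457}{2960776}$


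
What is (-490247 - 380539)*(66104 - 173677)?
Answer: 93673062378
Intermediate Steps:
(-490247 - 380539)*(66104 - 173677) = -870786*(-107573) = 93673062378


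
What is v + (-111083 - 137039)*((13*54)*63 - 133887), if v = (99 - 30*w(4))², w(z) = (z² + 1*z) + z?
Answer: 22247252283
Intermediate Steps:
w(z) = z² + 2*z (w(z) = (z² + z) + z = (z + z²) + z = z² + 2*z)
v = 385641 (v = (99 - 120*(2 + 4))² = (99 - 120*6)² = (99 - 30*24)² = (99 - 720)² = (-621)² = 385641)
v + (-111083 - 137039)*((13*54)*63 - 133887) = 385641 + (-111083 - 137039)*((13*54)*63 - 133887) = 385641 - 248122*(702*63 - 133887) = 385641 - 248122*(44226 - 133887) = 385641 - 248122*(-89661) = 385641 + 22246866642 = 22247252283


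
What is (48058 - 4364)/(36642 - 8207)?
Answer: 43694/28435 ≈ 1.5366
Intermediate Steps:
(48058 - 4364)/(36642 - 8207) = 43694/28435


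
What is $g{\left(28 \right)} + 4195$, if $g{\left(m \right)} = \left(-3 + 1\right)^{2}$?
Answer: $4199$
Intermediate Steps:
$g{\left(m \right)} = 4$ ($g{\left(m \right)} = \left(-2\right)^{2} = 4$)
$g{\left(28 \right)} + 4195 = 4 + 4195 = 4199$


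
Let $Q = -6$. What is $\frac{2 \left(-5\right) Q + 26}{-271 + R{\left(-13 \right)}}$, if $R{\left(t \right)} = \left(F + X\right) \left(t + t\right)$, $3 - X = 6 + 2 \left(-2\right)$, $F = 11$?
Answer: $- \frac{86}{583} \approx -0.14751$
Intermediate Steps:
$X = 1$ ($X = 3 - \left(6 + 2 \left(-2\right)\right) = 3 - \left(6 - 4\right) = 3 - 2 = 1$)
$R{\left(t \right)} = 24 t$ ($R{\left(t \right)} = \left(11 + 1\right) \left(t + t\right) = 12 \cdot 2 t = 24 t$)
$\frac{2 \left(-5\right) Q + 26}{-271 + R{\left(-13 \right)}} = \frac{2 \left(-5\right) \left(-6\right) + 26}{-271 + 24 \left(-13\right)} = \frac{\left(-10\right) \left(-6\right) + 26}{-271 - 312} = \frac{60 + 26}{-583} = 86 \left(- \frac{1}{583}\right) = - \frac{86}{583}$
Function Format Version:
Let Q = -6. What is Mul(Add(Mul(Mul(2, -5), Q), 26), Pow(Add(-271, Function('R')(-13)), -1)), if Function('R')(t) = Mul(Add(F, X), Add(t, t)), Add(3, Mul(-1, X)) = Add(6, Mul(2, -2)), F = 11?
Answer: Rational(-86, 583) ≈ -0.14751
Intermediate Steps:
X = 1 (X = Add(3, Mul(-1, Add(6, Mul(2, -2)))) = Add(3, Mul(-1, Add(6, -4))) = Add(3, Mul(-1, 2)) = Add(3, -2) = 1)
Function('R')(t) = Mul(24, t) (Function('R')(t) = Mul(Add(11, 1), Add(t, t)) = Mul(12, Mul(2, t)) = Mul(24, t))
Mul(Add(Mul(Mul(2, -5), Q), 26), Pow(Add(-271, Function('R')(-13)), -1)) = Mul(Add(Mul(Mul(2, -5), -6), 26), Pow(Add(-271, Mul(24, -13)), -1)) = Mul(Add(Mul(-10, -6), 26), Pow(Add(-271, -312), -1)) = Mul(Add(60, 26), Pow(-583, -1)) = Mul(86, Rational(-1, 583)) = Rational(-86, 583)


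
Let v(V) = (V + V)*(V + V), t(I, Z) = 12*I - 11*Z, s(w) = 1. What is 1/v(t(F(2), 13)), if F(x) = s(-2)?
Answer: 1/68644 ≈ 1.4568e-5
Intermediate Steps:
F(x) = 1
t(I, Z) = -11*Z + 12*I
v(V) = 4*V² (v(V) = (2*V)*(2*V) = 4*V²)
1/v(t(F(2), 13)) = 1/(4*(-11*13 + 12*1)²) = 1/(4*(-143 + 12)²) = 1/(4*(-131)²) = 1/(4*17161) = 1/68644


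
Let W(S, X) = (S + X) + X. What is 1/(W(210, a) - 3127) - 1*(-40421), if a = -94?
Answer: 125507204/3105 ≈ 40421.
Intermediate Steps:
W(S, X) = S + 2*X
1/(W(210, a) - 3127) - 1*(-40421) = 1/((210 + 2*(-94)) - 3127) - 1*(-40421) = 1/((210 - 188) - 3127) + 40421 = 1/(22 - 3127) + 40421 = 1/(-3105) + 40421 = -1/3105 + 40421 = 125507204/3105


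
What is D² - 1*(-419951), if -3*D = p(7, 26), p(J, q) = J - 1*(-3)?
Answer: 3779659/9 ≈ 4.1996e+5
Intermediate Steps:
p(J, q) = 3 + J (p(J, q) = J + 3 = 3 + J)
D = -10/3 (D = -(3 + 7)/3 = -⅓*10 = -10/3 ≈ -3.3333)
D² - 1*(-419951) = (-10/3)² - 1*(-419951) = 100/9 + 419951 = 3779659/9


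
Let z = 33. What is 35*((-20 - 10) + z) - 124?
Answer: -19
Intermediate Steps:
35*((-20 - 10) + z) - 124 = 35*((-20 - 10) + 33) - 124 = 35*(-30 + 33) - 124 = 35*3 - 124 = 105 - 124 = -19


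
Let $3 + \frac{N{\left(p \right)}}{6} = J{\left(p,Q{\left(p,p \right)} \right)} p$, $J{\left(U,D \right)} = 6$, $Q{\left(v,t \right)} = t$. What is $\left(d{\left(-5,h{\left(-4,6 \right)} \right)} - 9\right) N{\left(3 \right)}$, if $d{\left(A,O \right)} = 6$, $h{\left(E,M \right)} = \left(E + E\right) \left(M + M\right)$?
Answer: $-270$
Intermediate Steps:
$h{\left(E,M \right)} = 4 E M$ ($h{\left(E,M \right)} = 2 E 2 M = 4 E M$)
$N{\left(p \right)} = -18 + 36 p$ ($N{\left(p \right)} = -18 + 6 \cdot 6 p = -18 + 36 p$)
$\left(d{\left(-5,h{\left(-4,6 \right)} \right)} - 9\right) N{\left(3 \right)} = \left(6 - 9\right) \left(-18 + 36 \cdot 3\right) = \left(6 - 9\right) \left(-18 + 108\right) = \left(-3\right) 90 = -270$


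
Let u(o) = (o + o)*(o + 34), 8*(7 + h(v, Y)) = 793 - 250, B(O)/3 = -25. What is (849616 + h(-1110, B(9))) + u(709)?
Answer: 15226007/8 ≈ 1.9033e+6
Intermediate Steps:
B(O) = -75 (B(O) = 3*(-25) = -75)
h(v, Y) = 487/8 (h(v, Y) = -7 + (793 - 250)/8 = -7 + (⅛)*543 = -7 + 543/8 = 487/8)
u(o) = 2*o*(34 + o) (u(o) = (2*o)*(34 + o) = 2*o*(34 + o))
(849616 + h(-1110, B(9))) + u(709) = (849616 + 487/8) + 2*709*(34 + 709) = 6797415/8 + 2*709*743 = 6797415/8 + 1053574 = 15226007/8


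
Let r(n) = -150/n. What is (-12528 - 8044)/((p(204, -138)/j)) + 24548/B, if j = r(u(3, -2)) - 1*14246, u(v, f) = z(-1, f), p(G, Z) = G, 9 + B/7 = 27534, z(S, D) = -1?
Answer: 1552012849372/1091825 ≈ 1.4215e+6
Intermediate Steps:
B = 192675 (B = -63 + 7*27534 = -63 + 192738 = 192675)
u(v, f) = -1
j = -14096 (j = -150/(-1) - 1*14246 = -150*(-1) - 14246 = 150 - 14246 = -14096)
(-12528 - 8044)/((p(204, -138)/j)) + 24548/B = (-12528 - 8044)/((204/(-14096))) + 24548/192675 = -20572/(204*(-1/14096)) + 24548*(1/192675) = -20572/(-51/3524) + 24548/192675 = -20572*(-3524/51) + 24548/192675 = 72495728/51 + 24548/192675 = 1552012849372/1091825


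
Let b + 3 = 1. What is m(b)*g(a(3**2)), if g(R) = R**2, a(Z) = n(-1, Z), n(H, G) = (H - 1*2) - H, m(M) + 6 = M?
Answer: -32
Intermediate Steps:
b = -2 (b = -3 + 1 = -2)
m(M) = -6 + M
n(H, G) = -2 (n(H, G) = (H - 2) - H = (-2 + H) - H = -2)
a(Z) = -2
m(b)*g(a(3**2)) = (-6 - 2)*(-2)**2 = -8*4 = -32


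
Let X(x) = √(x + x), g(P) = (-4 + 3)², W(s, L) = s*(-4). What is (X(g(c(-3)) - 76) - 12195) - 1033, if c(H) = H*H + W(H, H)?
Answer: -13228 + 5*I*√6 ≈ -13228.0 + 12.247*I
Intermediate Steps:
W(s, L) = -4*s
c(H) = H² - 4*H (c(H) = H*H - 4*H = H² - 4*H)
g(P) = 1 (g(P) = (-1)² = 1)
X(x) = √2*√x (X(x) = √(2*x) = √2*√x)
(X(g(c(-3)) - 76) - 12195) - 1033 = (√2*√(1 - 76) - 12195) - 1033 = (√2*√(-75) - 12195) - 1033 = (√2*(5*I*√3) - 12195) - 1033 = (5*I*√6 - 12195) - 1033 = (-12195 + 5*I*√6) - 1033 = -13228 + 5*I*√6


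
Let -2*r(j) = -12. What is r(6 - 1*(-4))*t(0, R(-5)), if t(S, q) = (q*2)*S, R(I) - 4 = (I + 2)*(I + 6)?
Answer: 0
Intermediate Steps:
r(j) = 6 (r(j) = -½*(-12) = 6)
R(I) = 4 + (2 + I)*(6 + I) (R(I) = 4 + (I + 2)*(I + 6) = 4 + (2 + I)*(6 + I))
t(S, q) = 2*S*q (t(S, q) = (2*q)*S = 2*S*q)
r(6 - 1*(-4))*t(0, R(-5)) = 6*(2*0*(16 + (-5)² + 8*(-5))) = 6*(2*0*(16 + 25 - 40)) = 6*(2*0*1) = 6*0 = 0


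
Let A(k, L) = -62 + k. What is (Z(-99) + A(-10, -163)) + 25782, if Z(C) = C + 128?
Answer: 25739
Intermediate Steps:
Z(C) = 128 + C
(Z(-99) + A(-10, -163)) + 25782 = ((128 - 99) + (-62 - 10)) + 25782 = (29 - 72) + 25782 = -43 + 25782 = 25739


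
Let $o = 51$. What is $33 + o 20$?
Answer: $1053$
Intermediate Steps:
$33 + o 20 = 33 + 51 \cdot 20 = 33 + 1020 = 1053$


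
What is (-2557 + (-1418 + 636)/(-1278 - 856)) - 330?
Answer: -3080038/1067 ≈ -2886.6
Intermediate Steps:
(-2557 + (-1418 + 636)/(-1278 - 856)) - 330 = (-2557 - 782/(-2134)) - 330 = (-2557 - 782*(-1/2134)) - 330 = (-2557 + 391/1067) - 330 = -2727928/1067 - 330 = -3080038/1067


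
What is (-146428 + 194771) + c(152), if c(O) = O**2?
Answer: 71447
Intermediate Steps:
(-146428 + 194771) + c(152) = (-146428 + 194771) + 152**2 = 48343 + 23104 = 71447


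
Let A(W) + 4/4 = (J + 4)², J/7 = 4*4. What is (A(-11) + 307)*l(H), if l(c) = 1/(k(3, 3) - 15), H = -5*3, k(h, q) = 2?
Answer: -13762/13 ≈ -1058.6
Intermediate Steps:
J = 112 (J = 7*(4*4) = 7*16 = 112)
H = -15
A(W) = 13455 (A(W) = -1 + (112 + 4)² = -1 + 116² = -1 + 13456 = 13455)
l(c) = -1/13 (l(c) = 1/(2 - 15) = 1/(-13) = -1/13)
(A(-11) + 307)*l(H) = (13455 + 307)*(-1/13) = 13762*(-1/13) = -13762/13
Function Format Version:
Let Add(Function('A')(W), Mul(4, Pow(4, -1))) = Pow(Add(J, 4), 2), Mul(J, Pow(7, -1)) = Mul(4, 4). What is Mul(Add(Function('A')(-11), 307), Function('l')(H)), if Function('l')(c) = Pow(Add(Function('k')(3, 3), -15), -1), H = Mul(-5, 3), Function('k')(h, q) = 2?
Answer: Rational(-13762, 13) ≈ -1058.6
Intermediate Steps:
J = 112 (J = Mul(7, Mul(4, 4)) = Mul(7, 16) = 112)
H = -15
Function('A')(W) = 13455 (Function('A')(W) = Add(-1, Pow(Add(112, 4), 2)) = Add(-1, Pow(116, 2)) = Add(-1, 13456) = 13455)
Function('l')(c) = Rational(-1, 13) (Function('l')(c) = Pow(Add(2, -15), -1) = Pow(-13, -1) = Rational(-1, 13))
Mul(Add(Function('A')(-11), 307), Function('l')(H)) = Mul(Add(13455, 307), Rational(-1, 13)) = Mul(13762, Rational(-1, 13)) = Rational(-13762, 13)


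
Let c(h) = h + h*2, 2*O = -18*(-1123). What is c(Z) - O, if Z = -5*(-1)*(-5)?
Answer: -10182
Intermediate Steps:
Z = -25 (Z = 5*(-5) = -25)
O = 10107 (O = (-18*(-1123))/2 = (1/2)*20214 = 10107)
c(h) = 3*h (c(h) = h + 2*h = 3*h)
c(Z) - O = 3*(-25) - 1*10107 = -75 - 10107 = -10182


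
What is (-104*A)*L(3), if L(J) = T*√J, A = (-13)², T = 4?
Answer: -70304*√3 ≈ -1.2177e+5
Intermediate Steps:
A = 169
L(J) = 4*√J
(-104*A)*L(3) = (-104*169)*(4*√3) = -70304*√3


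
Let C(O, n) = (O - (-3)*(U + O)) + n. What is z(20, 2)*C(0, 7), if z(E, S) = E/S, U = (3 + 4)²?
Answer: 1540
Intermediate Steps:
U = 49 (U = 7² = 49)
C(O, n) = 147 + n + 4*O (C(O, n) = (O - (-3)*(49 + O)) + n = (O - (-147 - 3*O)) + n = (O + (147 + 3*O)) + n = (147 + 4*O) + n = 147 + n + 4*O)
z(20, 2)*C(0, 7) = (20/2)*(147 + 7 + 4*0) = (20*(½))*(147 + 7 + 0) = 10*154 = 1540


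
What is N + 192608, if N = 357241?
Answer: 549849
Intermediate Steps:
N + 192608 = 357241 + 192608 = 549849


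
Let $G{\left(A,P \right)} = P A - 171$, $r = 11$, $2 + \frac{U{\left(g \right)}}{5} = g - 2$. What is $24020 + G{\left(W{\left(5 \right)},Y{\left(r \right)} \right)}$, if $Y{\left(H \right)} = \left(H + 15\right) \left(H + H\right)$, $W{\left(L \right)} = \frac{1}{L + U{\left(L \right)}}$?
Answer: $\frac{119531}{5} \approx 23906.0$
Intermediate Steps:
$U{\left(g \right)} = -20 + 5 g$ ($U{\left(g \right)} = -10 + 5 \left(g - 2\right) = -10 + 5 \left(-2 + g\right) = -10 + \left(-10 + 5 g\right) = -20 + 5 g$)
$W{\left(L \right)} = \frac{1}{-20 + 6 L}$ ($W{\left(L \right)} = \frac{1}{L + \left(-20 + 5 L\right)} = \frac{1}{-20 + 6 L}$)
$Y{\left(H \right)} = 2 H \left(15 + H\right)$ ($Y{\left(H \right)} = \left(15 + H\right) 2 H = 2 H \left(15 + H\right)$)
$G{\left(A,P \right)} = -171 + A P$ ($G{\left(A,P \right)} = A P - 171 = -171 + A P$)
$24020 + G{\left(W{\left(5 \right)},Y{\left(r \right)} \right)} = 24020 - \left(171 - \frac{1}{2 \left(-10 + 3 \cdot 5\right)} 2 \cdot 11 \left(15 + 11\right)\right) = 24020 - \left(171 - \frac{1}{2 \left(-10 + 15\right)} 2 \cdot 11 \cdot 26\right) = 24020 - \left(171 - \frac{1}{2 \cdot 5} \cdot 572\right) = 24020 - \left(171 - \frac{1}{2} \cdot \frac{1}{5} \cdot 572\right) = 24020 + \left(-171 + \frac{1}{10} \cdot 572\right) = 24020 + \left(-171 + \frac{286}{5}\right) = 24020 - \frac{569}{5} = \frac{119531}{5}$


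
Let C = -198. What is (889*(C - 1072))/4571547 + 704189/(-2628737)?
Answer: -6187156045493/12017394746139 ≈ -0.51485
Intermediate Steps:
(889*(C - 1072))/4571547 + 704189/(-2628737) = (889*(-198 - 1072))/4571547 + 704189/(-2628737) = (889*(-1270))*(1/4571547) + 704189*(-1/2628737) = -1129030*1/4571547 - 704189/2628737 = -1129030/4571547 - 704189/2628737 = -6187156045493/12017394746139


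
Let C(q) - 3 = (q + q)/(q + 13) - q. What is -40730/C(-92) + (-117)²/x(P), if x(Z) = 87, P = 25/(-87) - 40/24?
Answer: -58227523/222981 ≈ -261.13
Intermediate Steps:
C(q) = 3 - q + 2*q/(13 + q) (C(q) = 3 + ((q + q)/(q + 13) - q) = 3 + ((2*q)/(13 + q) - q) = 3 + (2*q/(13 + q) - q) = 3 + (-q + 2*q/(13 + q)) = 3 - q + 2*q/(13 + q))
P = -170/87 (P = 25*(-1/87) - 40*1/24 = -25/87 - 5/3 = -170/87 ≈ -1.9540)
-40730/C(-92) + (-117)²/x(P) = -40730*(13 - 92)/(39 - 1*(-92)² - 8*(-92)) + (-117)²/87 = -40730*(-79/(39 - 1*8464 + 736)) + 13689*(1/87) = -40730*(-79/(39 - 8464 + 736)) + 4563/29 = -40730/((-1/79*(-7689))) + 4563/29 = -40730/7689/79 + 4563/29 = -40730*79/7689 + 4563/29 = -3217670/7689 + 4563/29 = -58227523/222981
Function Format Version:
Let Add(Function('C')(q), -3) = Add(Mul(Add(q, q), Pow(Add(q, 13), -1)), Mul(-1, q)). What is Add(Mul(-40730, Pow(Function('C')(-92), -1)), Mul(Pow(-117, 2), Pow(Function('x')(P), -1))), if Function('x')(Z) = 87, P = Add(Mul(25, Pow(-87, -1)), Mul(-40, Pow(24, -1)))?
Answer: Rational(-58227523, 222981) ≈ -261.13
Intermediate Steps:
Function('C')(q) = Add(3, Mul(-1, q), Mul(2, q, Pow(Add(13, q), -1))) (Function('C')(q) = Add(3, Add(Mul(Add(q, q), Pow(Add(q, 13), -1)), Mul(-1, q))) = Add(3, Add(Mul(Mul(2, q), Pow(Add(13, q), -1)), Mul(-1, q))) = Add(3, Add(Mul(2, q, Pow(Add(13, q), -1)), Mul(-1, q))) = Add(3, Add(Mul(-1, q), Mul(2, q, Pow(Add(13, q), -1)))) = Add(3, Mul(-1, q), Mul(2, q, Pow(Add(13, q), -1))))
P = Rational(-170, 87) (P = Add(Mul(25, Rational(-1, 87)), Mul(-40, Rational(1, 24))) = Add(Rational(-25, 87), Rational(-5, 3)) = Rational(-170, 87) ≈ -1.9540)
Add(Mul(-40730, Pow(Function('C')(-92), -1)), Mul(Pow(-117, 2), Pow(Function('x')(P), -1))) = Add(Mul(-40730, Pow(Mul(Pow(Add(13, -92), -1), Add(39, Mul(-1, Pow(-92, 2)), Mul(-8, -92))), -1)), Mul(Pow(-117, 2), Pow(87, -1))) = Add(Mul(-40730, Pow(Mul(Pow(-79, -1), Add(39, Mul(-1, 8464), 736)), -1)), Mul(13689, Rational(1, 87))) = Add(Mul(-40730, Pow(Mul(Rational(-1, 79), Add(39, -8464, 736)), -1)), Rational(4563, 29)) = Add(Mul(-40730, Pow(Mul(Rational(-1, 79), -7689), -1)), Rational(4563, 29)) = Add(Mul(-40730, Pow(Rational(7689, 79), -1)), Rational(4563, 29)) = Add(Mul(-40730, Rational(79, 7689)), Rational(4563, 29)) = Add(Rational(-3217670, 7689), Rational(4563, 29)) = Rational(-58227523, 222981)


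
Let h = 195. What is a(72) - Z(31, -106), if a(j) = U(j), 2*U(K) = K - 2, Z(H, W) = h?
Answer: -160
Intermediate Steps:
Z(H, W) = 195
U(K) = -1 + K/2 (U(K) = (K - 2)/2 = (-2 + K)/2 = -1 + K/2)
a(j) = -1 + j/2
a(72) - Z(31, -106) = (-1 + (½)*72) - 1*195 = (-1 + 36) - 195 = 35 - 195 = -160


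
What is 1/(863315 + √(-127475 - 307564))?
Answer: 863315/745313224264 - I*√435039/745313224264 ≈ 1.1583e-6 - 8.8496e-10*I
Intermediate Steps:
1/(863315 + √(-127475 - 307564)) = 1/(863315 + √(-435039)) = 1/(863315 + I*√435039)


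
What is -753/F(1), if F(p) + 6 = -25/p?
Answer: 753/31 ≈ 24.290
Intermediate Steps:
F(p) = -6 - 25/p
-753/F(1) = -753/(-6 - 25/1) = -753/(-6 - 25*1) = -753/(-6 - 25) = -753/(-31) = -753*(-1/31) = 753/31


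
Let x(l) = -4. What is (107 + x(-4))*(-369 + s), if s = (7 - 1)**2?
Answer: -34299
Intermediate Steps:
s = 36 (s = 6**2 = 36)
(107 + x(-4))*(-369 + s) = (107 - 4)*(-369 + 36) = 103*(-333) = -34299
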